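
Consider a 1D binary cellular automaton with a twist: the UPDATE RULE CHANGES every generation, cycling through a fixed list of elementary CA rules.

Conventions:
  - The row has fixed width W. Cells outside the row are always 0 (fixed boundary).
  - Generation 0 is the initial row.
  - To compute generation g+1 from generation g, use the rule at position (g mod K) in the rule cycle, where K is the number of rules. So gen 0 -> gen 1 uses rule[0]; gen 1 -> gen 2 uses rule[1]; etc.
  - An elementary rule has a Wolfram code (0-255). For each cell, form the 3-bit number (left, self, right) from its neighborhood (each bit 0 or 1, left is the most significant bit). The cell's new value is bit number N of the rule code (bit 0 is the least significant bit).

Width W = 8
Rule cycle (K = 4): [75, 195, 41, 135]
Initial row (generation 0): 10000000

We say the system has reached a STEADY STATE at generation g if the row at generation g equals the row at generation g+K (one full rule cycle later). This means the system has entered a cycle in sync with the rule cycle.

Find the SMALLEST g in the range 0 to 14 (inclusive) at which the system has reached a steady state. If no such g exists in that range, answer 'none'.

Gen 0: 10000000
Gen 1 (rule 75): 00111111
Gen 2 (rule 195): 11011111
Gen 3 (rule 41): 10110000
Gen 4 (rule 135): 10000111
Gen 5 (rule 75): 00111101
Gen 6 (rule 195): 11011100
Gen 7 (rule 41): 10110001
Gen 8 (rule 135): 10000111
Gen 9 (rule 75): 00111101
Gen 10 (rule 195): 11011100
Gen 11 (rule 41): 10110001
Gen 12 (rule 135): 10000111
Gen 13 (rule 75): 00111101
Gen 14 (rule 195): 11011100
Gen 15 (rule 41): 10110001
Gen 16 (rule 135): 10000111
Gen 17 (rule 75): 00111101
Gen 18 (rule 195): 11011100

Answer: 4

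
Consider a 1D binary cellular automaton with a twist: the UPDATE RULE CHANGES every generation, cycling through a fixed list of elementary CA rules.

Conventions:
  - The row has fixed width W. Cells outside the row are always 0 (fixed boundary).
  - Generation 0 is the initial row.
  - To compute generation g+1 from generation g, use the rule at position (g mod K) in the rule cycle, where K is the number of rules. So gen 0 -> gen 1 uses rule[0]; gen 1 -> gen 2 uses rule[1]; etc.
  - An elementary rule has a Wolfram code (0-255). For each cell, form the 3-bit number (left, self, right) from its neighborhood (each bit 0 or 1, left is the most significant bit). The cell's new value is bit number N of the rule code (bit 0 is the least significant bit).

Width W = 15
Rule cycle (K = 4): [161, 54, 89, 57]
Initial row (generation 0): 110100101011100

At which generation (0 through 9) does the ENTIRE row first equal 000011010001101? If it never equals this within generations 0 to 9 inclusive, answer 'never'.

Answer: never

Derivation:
Gen 0: 110100101011100
Gen 1 (rule 161): 001000010101001
Gen 2 (rule 54): 011100111111111
Gen 3 (rule 89): 010110100000001
Gen 4 (rule 57): 001101011111100
Gen 5 (rule 161): 100010101111001
Gen 6 (rule 54): 110111110000111
Gen 7 (rule 89): 110100011110101
Gen 8 (rule 57): 101011010001010
Gen 9 (rule 161): 010100100100100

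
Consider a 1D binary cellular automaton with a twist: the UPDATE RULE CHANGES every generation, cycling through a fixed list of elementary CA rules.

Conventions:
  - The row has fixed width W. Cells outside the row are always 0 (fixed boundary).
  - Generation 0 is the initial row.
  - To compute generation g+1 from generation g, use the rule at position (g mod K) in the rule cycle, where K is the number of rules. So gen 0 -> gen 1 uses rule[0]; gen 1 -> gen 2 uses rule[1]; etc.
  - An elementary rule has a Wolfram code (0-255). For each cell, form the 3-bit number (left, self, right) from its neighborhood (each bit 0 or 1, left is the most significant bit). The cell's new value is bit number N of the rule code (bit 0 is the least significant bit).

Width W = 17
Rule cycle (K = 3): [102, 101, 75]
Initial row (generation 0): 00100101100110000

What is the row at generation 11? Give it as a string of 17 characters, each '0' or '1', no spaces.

Gen 0: 00100101100110000
Gen 1 (rule 102): 01101110101010000
Gen 2 (rule 101): 00110011111110111
Gen 3 (rule 75): 11110110000010101
Gen 4 (rule 102): 00011010000111111
Gen 5 (rule 101): 11001110110000001
Gen 6 (rule 75): 11011010110111110
Gen 7 (rule 102): 01101111011000010
Gen 8 (rule 101): 00110001101011010
Gen 9 (rule 75): 11110111100011000
Gen 10 (rule 102): 00011000100101000
Gen 11 (rule 101): 11001010100111011

Answer: 11001010100111011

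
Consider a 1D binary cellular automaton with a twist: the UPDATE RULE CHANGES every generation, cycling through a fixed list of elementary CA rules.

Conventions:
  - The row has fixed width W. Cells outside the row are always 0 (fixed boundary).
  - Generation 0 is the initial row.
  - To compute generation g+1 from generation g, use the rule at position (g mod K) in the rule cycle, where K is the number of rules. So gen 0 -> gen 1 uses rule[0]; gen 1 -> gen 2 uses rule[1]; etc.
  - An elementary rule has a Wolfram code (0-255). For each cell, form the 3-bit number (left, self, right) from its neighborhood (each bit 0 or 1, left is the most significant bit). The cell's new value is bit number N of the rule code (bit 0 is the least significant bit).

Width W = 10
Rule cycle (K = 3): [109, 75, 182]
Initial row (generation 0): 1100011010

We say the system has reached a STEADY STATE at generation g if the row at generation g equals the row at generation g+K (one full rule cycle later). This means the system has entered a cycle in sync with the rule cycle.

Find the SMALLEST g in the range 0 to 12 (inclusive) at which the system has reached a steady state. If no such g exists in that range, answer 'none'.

Gen 0: 1100011010
Gen 1 (rule 109): 1101011110
Gen 2 (rule 75): 1100010010
Gen 3 (rule 182): 0010111111
Gen 4 (rule 109): 1011100001
Gen 5 (rule 75): 0010101110
Gen 6 (rule 182): 0111110101
Gen 7 (rule 109): 0100011111
Gen 8 (rule 75): 1001110001
Gen 9 (rule 182): 1110101011
Gen 10 (rule 109): 1011111111
Gen 11 (rule 75): 0010000001
Gen 12 (rule 182): 0111000011
Gen 13 (rule 109): 0101011011
Gen 14 (rule 75): 1000011011
Gen 15 (rule 182): 1100100100

Answer: none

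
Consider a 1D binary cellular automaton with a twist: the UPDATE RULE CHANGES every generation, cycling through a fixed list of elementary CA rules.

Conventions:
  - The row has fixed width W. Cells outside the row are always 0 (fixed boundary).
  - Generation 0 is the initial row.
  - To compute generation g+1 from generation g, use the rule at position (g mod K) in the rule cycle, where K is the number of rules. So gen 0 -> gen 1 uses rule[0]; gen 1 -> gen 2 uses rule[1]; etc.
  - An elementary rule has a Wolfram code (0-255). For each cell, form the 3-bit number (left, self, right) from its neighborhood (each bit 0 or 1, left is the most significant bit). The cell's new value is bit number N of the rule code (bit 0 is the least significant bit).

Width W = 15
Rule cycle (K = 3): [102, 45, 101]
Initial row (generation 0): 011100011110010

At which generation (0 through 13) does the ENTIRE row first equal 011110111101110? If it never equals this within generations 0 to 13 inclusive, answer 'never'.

Gen 0: 011100011110010
Gen 1 (rule 102): 100100100010110
Gen 2 (rule 45): 100100101011100
Gen 3 (rule 101): 100100111100101
Gen 4 (rule 102): 101101000101111
Gen 5 (rule 45): 111011010111000
Gen 6 (rule 101): 001101111001011
Gen 7 (rule 102): 010110001011101
Gen 8 (rule 45): 011100101110011
Gen 9 (rule 101): 000100110010001
Gen 10 (rule 102): 001101010110011
Gen 11 (rule 45): 101011111100010
Gen 12 (rule 101): 111100000101010
Gen 13 (rule 102): 000100001111110

Answer: never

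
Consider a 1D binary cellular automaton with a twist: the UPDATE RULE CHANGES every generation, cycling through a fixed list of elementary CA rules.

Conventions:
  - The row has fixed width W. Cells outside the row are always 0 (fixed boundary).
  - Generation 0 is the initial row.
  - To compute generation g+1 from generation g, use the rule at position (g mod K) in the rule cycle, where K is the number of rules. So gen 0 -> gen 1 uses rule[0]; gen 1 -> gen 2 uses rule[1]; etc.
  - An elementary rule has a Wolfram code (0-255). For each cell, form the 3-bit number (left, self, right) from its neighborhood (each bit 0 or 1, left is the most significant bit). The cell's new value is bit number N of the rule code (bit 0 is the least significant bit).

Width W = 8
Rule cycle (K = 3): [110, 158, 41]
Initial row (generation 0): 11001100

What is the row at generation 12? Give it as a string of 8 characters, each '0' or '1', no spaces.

Answer: 10000100

Derivation:
Gen 0: 11001100
Gen 1 (rule 110): 11011100
Gen 2 (rule 158): 10011010
Gen 3 (rule 41): 00010100
Gen 4 (rule 110): 00111100
Gen 5 (rule 158): 01111010
Gen 6 (rule 41): 01000100
Gen 7 (rule 110): 11001100
Gen 8 (rule 158): 10111010
Gen 9 (rule 41): 01100100
Gen 10 (rule 110): 11101100
Gen 11 (rule 158): 11001010
Gen 12 (rule 41): 10000100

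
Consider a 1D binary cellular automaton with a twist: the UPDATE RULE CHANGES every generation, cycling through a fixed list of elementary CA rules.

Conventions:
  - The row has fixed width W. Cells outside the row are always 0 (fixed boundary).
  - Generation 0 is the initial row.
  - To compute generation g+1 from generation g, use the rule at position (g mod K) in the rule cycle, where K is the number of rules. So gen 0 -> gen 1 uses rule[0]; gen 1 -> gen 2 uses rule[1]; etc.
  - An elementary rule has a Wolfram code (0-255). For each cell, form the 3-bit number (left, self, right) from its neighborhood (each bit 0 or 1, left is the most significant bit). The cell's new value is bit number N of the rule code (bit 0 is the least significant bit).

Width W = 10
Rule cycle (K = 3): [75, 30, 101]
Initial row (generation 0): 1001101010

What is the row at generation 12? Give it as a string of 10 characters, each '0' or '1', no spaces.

Answer: 0000011010

Derivation:
Gen 0: 1001101010
Gen 1 (rule 75): 0011100000
Gen 2 (rule 30): 0110010000
Gen 3 (rule 101): 0010010111
Gen 4 (rule 75): 1100100101
Gen 5 (rule 30): 1011111101
Gen 6 (rule 101): 1100000111
Gen 7 (rule 75): 1101111101
Gen 8 (rule 30): 1001000001
Gen 9 (rule 101): 1001011101
Gen 10 (rule 75): 0010010100
Gen 11 (rule 30): 0111110110
Gen 12 (rule 101): 0000011010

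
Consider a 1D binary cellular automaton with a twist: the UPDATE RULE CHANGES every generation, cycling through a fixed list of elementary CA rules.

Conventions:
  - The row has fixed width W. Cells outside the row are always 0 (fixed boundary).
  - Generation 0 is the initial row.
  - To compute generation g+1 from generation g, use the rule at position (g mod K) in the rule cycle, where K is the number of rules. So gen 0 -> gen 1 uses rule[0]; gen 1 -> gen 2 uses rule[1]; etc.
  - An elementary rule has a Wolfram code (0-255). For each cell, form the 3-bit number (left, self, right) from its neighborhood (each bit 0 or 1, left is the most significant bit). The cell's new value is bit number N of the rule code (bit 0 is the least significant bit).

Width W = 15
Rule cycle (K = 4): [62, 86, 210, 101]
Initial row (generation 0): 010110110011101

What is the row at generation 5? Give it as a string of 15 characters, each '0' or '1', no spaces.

Answer: 111011000001111

Derivation:
Gen 0: 010110110011101
Gen 1 (rule 62): 111101101110011
Gen 2 (rule 86): 000100100011101
Gen 3 (rule 210): 001011010101100
Gen 4 (rule 101): 101101111110101
Gen 5 (rule 62): 111011000001111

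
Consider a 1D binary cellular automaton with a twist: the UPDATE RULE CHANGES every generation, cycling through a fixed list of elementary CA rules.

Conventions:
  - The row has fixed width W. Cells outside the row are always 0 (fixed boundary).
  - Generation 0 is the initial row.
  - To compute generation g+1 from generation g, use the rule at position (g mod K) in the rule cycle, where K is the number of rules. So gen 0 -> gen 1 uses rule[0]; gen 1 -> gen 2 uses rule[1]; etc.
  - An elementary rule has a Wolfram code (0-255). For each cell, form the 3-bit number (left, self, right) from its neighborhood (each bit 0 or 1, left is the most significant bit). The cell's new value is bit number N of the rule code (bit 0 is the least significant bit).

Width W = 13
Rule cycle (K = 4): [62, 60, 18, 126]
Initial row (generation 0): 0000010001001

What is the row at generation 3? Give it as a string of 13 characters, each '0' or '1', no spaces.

Gen 0: 0000010001001
Gen 1 (rule 62): 0000111011111
Gen 2 (rule 60): 0000100110000
Gen 3 (rule 18): 0001011001000

Answer: 0001011001000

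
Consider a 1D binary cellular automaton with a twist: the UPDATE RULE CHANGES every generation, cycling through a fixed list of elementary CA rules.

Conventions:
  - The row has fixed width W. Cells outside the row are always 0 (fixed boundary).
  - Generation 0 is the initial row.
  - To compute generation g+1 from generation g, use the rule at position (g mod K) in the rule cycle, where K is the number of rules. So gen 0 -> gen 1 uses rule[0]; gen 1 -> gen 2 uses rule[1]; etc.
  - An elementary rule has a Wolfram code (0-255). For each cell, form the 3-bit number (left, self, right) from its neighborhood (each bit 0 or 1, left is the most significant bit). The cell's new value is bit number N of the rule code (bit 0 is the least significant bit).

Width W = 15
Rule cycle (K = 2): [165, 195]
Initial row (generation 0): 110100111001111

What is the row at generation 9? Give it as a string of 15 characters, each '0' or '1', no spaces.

Gen 0: 110100111001111
Gen 1 (rule 165): 001100010000110
Gen 2 (rule 195): 110101100111010
Gen 3 (rule 165): 001110000010110
Gen 4 (rule 195): 110110111100010
Gen 5 (rule 165): 001001011001010
Gen 6 (rule 195): 110010001010000
Gen 7 (rule 165): 000010101110111
Gen 8 (rule 195): 111100000110011
Gen 9 (rule 165): 011001110000000

Answer: 011001110000000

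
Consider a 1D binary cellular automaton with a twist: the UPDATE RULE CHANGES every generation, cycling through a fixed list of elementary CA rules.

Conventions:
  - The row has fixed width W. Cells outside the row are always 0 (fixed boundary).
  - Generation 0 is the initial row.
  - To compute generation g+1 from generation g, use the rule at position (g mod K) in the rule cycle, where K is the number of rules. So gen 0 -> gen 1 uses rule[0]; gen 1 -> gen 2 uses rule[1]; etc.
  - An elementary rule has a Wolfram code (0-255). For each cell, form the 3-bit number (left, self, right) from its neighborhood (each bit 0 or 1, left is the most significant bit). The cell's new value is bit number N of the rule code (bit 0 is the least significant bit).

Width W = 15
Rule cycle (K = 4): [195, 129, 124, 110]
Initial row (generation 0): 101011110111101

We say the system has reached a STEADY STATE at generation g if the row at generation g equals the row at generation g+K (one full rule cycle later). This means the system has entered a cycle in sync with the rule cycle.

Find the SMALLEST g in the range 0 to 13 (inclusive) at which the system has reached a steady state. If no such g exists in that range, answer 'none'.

Gen 0: 101011110111101
Gen 1 (rule 195): 000001110011100
Gen 2 (rule 129): 111100100001001
Gen 3 (rule 124): 100110110001101
Gen 4 (rule 110): 101111110011111
Gen 5 (rule 195): 000111110101111
Gen 6 (rule 129): 110011100000110
Gen 7 (rule 124): 111010110000111
Gen 8 (rule 110): 101111110001101
Gen 9 (rule 195): 000111110110100
Gen 10 (rule 129): 110011100000001
Gen 11 (rule 124): 111010110000001
Gen 12 (rule 110): 101111110000011
Gen 13 (rule 195): 000111110111101
Gen 14 (rule 129): 110011100011000
Gen 15 (rule 124): 111010110011100
Gen 16 (rule 110): 101111110110100
Gen 17 (rule 195): 000111110010001

Answer: none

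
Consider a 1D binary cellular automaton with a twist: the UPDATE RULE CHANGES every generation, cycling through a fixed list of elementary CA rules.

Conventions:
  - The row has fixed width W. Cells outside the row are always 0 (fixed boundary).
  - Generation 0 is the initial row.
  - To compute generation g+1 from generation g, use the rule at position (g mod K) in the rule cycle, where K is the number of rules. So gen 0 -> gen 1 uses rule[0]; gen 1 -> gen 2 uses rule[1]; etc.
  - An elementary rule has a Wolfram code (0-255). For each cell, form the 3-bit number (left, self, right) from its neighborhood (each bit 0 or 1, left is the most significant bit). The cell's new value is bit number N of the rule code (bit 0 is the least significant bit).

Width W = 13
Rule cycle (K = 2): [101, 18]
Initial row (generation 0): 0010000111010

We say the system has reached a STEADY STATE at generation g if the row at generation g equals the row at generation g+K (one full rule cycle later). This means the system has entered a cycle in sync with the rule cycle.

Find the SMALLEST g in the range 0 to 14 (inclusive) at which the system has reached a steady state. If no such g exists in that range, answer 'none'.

Gen 0: 0010000111010
Gen 1 (rule 101): 1010110001110
Gen 2 (rule 18): 0000001010001
Gen 3 (rule 101): 1111101110101
Gen 4 (rule 18): 0000000000000
Gen 5 (rule 101): 1111111111111
Gen 6 (rule 18): 0000000000000
Gen 7 (rule 101): 1111111111111
Gen 8 (rule 18): 0000000000000
Gen 9 (rule 101): 1111111111111
Gen 10 (rule 18): 0000000000000
Gen 11 (rule 101): 1111111111111
Gen 12 (rule 18): 0000000000000
Gen 13 (rule 101): 1111111111111
Gen 14 (rule 18): 0000000000000
Gen 15 (rule 101): 1111111111111
Gen 16 (rule 18): 0000000000000

Answer: 4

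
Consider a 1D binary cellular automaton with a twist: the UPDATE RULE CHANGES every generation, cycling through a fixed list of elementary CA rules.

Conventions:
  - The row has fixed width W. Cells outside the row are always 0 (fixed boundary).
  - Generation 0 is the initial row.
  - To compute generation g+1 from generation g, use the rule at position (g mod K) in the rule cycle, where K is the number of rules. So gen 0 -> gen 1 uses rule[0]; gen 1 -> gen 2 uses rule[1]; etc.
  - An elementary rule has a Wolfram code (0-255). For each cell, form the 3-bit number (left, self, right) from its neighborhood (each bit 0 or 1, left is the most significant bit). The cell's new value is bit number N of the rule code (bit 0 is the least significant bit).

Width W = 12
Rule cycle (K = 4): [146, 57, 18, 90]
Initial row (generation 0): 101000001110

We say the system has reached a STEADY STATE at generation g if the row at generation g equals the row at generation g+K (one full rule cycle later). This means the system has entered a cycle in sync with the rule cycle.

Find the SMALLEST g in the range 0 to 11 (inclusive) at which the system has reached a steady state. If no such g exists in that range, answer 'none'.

Gen 0: 101000001110
Gen 1 (rule 146): 000100010101
Gen 2 (rule 57): 110011001010
Gen 3 (rule 18): 001100110001
Gen 4 (rule 90): 011111111010
Gen 5 (rule 146): 101111110001
Gen 6 (rule 57): 011000001100
Gen 7 (rule 18): 100100010010
Gen 8 (rule 90): 011010101101
Gen 9 (rule 146): 100000000000
Gen 10 (rule 57): 011111111111
Gen 11 (rule 18): 100000000000
Gen 12 (rule 90): 010000000000
Gen 13 (rule 146): 101000000000
Gen 14 (rule 57): 010111111111
Gen 15 (rule 18): 100000000000

Answer: 11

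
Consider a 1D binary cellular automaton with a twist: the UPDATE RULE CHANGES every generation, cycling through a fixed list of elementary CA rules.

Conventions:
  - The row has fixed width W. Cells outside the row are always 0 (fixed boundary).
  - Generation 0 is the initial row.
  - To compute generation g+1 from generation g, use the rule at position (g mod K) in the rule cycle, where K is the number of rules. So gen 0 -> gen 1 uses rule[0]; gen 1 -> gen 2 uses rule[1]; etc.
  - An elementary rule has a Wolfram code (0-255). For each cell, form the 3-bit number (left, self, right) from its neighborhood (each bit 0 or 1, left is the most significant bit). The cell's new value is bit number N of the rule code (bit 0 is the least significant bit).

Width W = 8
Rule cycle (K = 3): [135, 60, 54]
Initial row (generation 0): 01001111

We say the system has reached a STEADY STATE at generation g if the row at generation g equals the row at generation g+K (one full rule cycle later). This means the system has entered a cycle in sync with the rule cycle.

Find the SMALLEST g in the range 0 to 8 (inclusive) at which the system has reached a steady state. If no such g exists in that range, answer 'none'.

Gen 0: 01001111
Gen 1 (rule 135): 11010110
Gen 2 (rule 60): 10111101
Gen 3 (rule 54): 11000011
Gen 4 (rule 135): 00011100
Gen 5 (rule 60): 00010010
Gen 6 (rule 54): 00111111
Gen 7 (rule 135): 11011110
Gen 8 (rule 60): 10110001
Gen 9 (rule 54): 11001011
Gen 10 (rule 135): 00011000
Gen 11 (rule 60): 00010100

Answer: none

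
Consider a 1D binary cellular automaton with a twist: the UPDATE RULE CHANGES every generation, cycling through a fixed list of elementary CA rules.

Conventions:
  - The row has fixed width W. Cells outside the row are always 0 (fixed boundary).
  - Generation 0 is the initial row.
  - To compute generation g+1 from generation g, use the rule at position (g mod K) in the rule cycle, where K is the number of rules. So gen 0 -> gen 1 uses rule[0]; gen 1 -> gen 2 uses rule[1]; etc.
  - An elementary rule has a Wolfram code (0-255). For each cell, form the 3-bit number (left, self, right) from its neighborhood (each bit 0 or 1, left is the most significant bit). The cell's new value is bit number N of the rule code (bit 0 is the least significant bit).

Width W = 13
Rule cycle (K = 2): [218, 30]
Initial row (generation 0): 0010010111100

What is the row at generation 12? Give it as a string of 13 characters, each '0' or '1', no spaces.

Answer: 1101000000001

Derivation:
Gen 0: 0010010111100
Gen 1 (rule 218): 0101100111110
Gen 2 (rule 30): 1101011100001
Gen 3 (rule 218): 1100011110010
Gen 4 (rule 30): 1010110001111
Gen 5 (rule 218): 0000111011111
Gen 6 (rule 30): 0001100010000
Gen 7 (rule 218): 0011110101000
Gen 8 (rule 30): 0110000101100
Gen 9 (rule 218): 1111001001110
Gen 10 (rule 30): 1000111111001
Gen 11 (rule 218): 0101111111110
Gen 12 (rule 30): 1101000000001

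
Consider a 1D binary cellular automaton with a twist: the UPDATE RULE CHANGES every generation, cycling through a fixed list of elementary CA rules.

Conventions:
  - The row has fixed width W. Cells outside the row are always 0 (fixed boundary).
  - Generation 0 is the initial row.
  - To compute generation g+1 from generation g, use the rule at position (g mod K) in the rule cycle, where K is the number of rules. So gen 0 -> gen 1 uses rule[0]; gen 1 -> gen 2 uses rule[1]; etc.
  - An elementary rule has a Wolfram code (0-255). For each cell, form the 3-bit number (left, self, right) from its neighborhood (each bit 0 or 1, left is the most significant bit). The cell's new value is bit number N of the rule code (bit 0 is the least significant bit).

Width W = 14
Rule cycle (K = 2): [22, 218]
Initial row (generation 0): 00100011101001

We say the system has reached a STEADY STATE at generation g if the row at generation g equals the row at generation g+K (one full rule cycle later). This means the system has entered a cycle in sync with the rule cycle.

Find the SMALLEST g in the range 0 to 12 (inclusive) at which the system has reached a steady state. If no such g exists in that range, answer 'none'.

Answer: 9

Derivation:
Gen 0: 00100011101001
Gen 1 (rule 22): 01110100001111
Gen 2 (rule 218): 11110010011111
Gen 3 (rule 22): 00001111100000
Gen 4 (rule 218): 00011111110000
Gen 5 (rule 22): 00100000001000
Gen 6 (rule 218): 01010000010100
Gen 7 (rule 22): 11011000110110
Gen 8 (rule 218): 11011101110111
Gen 9 (rule 22): 00000000000000
Gen 10 (rule 218): 00000000000000
Gen 11 (rule 22): 00000000000000
Gen 12 (rule 218): 00000000000000
Gen 13 (rule 22): 00000000000000
Gen 14 (rule 218): 00000000000000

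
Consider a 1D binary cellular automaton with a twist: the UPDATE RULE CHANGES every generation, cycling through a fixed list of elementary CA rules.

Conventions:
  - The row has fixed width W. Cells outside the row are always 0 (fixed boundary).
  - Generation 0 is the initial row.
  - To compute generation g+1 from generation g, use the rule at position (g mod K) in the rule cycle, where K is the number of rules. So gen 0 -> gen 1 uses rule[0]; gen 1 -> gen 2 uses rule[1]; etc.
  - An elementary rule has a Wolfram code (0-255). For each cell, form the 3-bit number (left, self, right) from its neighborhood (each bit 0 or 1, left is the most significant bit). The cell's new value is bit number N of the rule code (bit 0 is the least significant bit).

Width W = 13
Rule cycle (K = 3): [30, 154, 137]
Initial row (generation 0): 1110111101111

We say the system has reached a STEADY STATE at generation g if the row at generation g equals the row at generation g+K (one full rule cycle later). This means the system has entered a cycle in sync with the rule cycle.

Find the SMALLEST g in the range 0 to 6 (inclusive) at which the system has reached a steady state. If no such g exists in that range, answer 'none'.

Answer: none

Derivation:
Gen 0: 1110111101111
Gen 1 (rule 30): 1000100001000
Gen 2 (rule 154): 0101010010100
Gen 3 (rule 137): 0000000000001
Gen 4 (rule 30): 0000000000011
Gen 5 (rule 154): 0000000000110
Gen 6 (rule 137): 1111111110100
Gen 7 (rule 30): 1000000000110
Gen 8 (rule 154): 0100000001101
Gen 9 (rule 137): 0001111101000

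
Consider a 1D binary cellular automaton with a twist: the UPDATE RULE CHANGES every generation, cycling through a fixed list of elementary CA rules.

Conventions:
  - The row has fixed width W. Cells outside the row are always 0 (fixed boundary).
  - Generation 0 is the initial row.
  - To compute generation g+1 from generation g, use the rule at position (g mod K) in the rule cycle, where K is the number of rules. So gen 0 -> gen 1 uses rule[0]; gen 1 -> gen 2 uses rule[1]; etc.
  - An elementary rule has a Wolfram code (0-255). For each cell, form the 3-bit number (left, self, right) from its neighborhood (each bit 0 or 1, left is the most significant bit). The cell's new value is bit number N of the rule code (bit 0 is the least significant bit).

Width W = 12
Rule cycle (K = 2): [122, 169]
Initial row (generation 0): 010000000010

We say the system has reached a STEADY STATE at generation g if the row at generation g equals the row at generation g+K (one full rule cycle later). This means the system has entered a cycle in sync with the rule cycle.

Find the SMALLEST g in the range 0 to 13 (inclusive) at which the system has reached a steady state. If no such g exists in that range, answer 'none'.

Gen 0: 010000000010
Gen 1 (rule 122): 101000000101
Gen 2 (rule 169): 010011110010
Gen 3 (rule 122): 101110011101
Gen 4 (rule 169): 011100011010
Gen 5 (rule 122): 110110111101
Gen 6 (rule 169): 101101111010
Gen 7 (rule 122): 011111001101
Gen 8 (rule 169): 011110001010
Gen 9 (rule 122): 110011010101
Gen 10 (rule 169): 100010101010
Gen 11 (rule 122): 010101010101
Gen 12 (rule 169): 001010101010
Gen 13 (rule 122): 010101010101
Gen 14 (rule 169): 001010101010
Gen 15 (rule 122): 010101010101

Answer: 11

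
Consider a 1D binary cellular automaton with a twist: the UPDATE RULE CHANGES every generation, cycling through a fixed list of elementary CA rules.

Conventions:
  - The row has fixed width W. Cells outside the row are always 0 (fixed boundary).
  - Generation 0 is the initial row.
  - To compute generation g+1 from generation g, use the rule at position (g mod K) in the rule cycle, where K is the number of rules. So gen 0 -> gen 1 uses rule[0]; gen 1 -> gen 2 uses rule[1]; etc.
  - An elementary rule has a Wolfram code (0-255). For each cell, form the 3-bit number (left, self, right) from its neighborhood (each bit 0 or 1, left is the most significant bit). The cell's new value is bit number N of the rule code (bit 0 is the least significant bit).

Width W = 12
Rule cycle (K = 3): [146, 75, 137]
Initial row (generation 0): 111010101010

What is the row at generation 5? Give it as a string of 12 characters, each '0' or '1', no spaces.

Gen 0: 111010101010
Gen 1 (rule 146): 010000000001
Gen 2 (rule 75): 100111111110
Gen 3 (rule 137): 000111111100
Gen 4 (rule 146): 001011111010
Gen 5 (rule 75): 110010001000

Answer: 110010001000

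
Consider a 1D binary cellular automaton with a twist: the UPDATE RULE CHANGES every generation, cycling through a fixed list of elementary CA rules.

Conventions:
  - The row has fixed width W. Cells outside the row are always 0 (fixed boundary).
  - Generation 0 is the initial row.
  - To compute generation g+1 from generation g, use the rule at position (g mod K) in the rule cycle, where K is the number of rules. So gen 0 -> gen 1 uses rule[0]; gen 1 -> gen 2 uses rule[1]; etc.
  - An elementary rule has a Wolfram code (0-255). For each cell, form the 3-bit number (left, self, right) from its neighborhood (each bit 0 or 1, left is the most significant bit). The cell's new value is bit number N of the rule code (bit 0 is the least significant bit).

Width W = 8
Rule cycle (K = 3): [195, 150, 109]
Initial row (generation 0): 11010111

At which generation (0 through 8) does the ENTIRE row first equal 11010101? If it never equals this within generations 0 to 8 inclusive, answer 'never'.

Gen 0: 11010111
Gen 1 (rule 195): 01000011
Gen 2 (rule 150): 11100100
Gen 3 (rule 109): 10100101
Gen 4 (rule 195): 00001000
Gen 5 (rule 150): 00011100
Gen 6 (rule 109): 11010101
Gen 7 (rule 195): 01000000
Gen 8 (rule 150): 11100000

Answer: 6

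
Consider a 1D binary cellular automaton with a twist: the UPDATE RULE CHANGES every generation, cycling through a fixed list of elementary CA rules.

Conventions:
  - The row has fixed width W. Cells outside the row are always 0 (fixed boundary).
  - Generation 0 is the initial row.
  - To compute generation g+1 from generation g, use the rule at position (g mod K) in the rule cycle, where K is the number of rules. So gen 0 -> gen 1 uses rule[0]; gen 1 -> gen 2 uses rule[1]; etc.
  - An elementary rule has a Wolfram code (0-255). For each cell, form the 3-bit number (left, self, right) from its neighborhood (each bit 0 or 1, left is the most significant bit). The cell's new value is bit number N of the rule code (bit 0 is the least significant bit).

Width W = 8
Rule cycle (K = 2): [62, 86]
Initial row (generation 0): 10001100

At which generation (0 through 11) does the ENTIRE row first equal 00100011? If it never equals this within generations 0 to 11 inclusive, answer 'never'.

Answer: 8

Derivation:
Gen 0: 10001100
Gen 1 (rule 62): 11011010
Gen 2 (rule 86): 01001011
Gen 3 (rule 62): 11111110
Gen 4 (rule 86): 00000011
Gen 5 (rule 62): 00000110
Gen 6 (rule 86): 00001011
Gen 7 (rule 62): 00011110
Gen 8 (rule 86): 00100011
Gen 9 (rule 62): 01110110
Gen 10 (rule 86): 10010011
Gen 11 (rule 62): 11111110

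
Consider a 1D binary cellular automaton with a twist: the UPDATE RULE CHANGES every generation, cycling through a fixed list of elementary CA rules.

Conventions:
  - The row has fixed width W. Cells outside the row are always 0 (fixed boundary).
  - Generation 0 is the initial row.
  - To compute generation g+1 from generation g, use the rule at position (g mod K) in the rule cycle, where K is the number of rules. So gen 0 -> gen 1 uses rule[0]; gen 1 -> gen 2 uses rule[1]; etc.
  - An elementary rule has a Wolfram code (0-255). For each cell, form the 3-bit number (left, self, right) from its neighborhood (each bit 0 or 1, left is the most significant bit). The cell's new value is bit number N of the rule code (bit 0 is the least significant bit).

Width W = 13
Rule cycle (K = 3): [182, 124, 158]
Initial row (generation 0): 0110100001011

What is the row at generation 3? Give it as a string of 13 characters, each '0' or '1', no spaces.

Answer: 1001010010101

Derivation:
Gen 0: 0110100001011
Gen 1 (rule 182): 1001110011100
Gen 2 (rule 124): 1101011010110
Gen 3 (rule 158): 1001010010101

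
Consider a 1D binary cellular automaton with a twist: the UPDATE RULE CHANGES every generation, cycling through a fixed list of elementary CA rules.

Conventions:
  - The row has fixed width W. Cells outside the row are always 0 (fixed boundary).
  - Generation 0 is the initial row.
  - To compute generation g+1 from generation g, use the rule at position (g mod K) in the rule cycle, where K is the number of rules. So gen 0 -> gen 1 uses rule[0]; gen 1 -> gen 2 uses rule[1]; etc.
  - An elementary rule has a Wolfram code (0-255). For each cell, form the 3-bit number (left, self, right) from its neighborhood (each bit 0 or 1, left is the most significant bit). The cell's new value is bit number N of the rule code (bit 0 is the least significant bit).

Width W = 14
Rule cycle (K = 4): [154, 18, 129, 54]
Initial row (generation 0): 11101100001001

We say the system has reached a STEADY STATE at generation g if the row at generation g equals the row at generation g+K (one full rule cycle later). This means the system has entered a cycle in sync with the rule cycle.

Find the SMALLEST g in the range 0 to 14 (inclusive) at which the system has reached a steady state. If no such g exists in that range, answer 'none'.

Gen 0: 11101100001001
Gen 1 (rule 154): 11001010010110
Gen 2 (rule 18): 00110001100001
Gen 3 (rule 129): 10000100001100
Gen 4 (rule 54): 11001110010010
Gen 5 (rule 154): 10111101101101
Gen 6 (rule 18): 00000000000000
Gen 7 (rule 129): 11111111111111
Gen 8 (rule 54): 00000000000000
Gen 9 (rule 154): 00000000000000
Gen 10 (rule 18): 00000000000000
Gen 11 (rule 129): 11111111111111
Gen 12 (rule 54): 00000000000000
Gen 13 (rule 154): 00000000000000
Gen 14 (rule 18): 00000000000000
Gen 15 (rule 129): 11111111111111
Gen 16 (rule 54): 00000000000000
Gen 17 (rule 154): 00000000000000
Gen 18 (rule 18): 00000000000000

Answer: 6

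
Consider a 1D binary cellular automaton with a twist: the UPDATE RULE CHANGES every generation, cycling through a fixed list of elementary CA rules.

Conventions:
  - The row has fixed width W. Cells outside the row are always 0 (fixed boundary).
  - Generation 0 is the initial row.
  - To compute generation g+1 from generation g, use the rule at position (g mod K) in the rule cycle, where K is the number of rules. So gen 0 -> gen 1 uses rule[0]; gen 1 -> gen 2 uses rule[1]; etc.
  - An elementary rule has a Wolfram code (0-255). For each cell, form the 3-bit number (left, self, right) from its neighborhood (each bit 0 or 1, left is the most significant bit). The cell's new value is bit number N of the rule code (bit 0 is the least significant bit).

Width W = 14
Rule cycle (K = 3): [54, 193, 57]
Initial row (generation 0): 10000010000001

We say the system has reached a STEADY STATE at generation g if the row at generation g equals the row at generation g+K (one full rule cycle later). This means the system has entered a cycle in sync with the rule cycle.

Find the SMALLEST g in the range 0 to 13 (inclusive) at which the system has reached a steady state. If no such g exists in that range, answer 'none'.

Answer: none

Derivation:
Gen 0: 10000010000001
Gen 1 (rule 54): 11000111000011
Gen 2 (rule 193): 01010011011001
Gen 3 (rule 57): 00101010110100
Gen 4 (rule 54): 01111111001110
Gen 5 (rule 193): 00111111000110
Gen 6 (rule 57): 10100000110101
Gen 7 (rule 54): 11110001001111
Gen 8 (rule 193): 01110100000111
Gen 9 (rule 57): 01001011110100
Gen 10 (rule 54): 11111100001110
Gen 11 (rule 193): 01111101100110
Gen 12 (rule 57): 01000011010101
Gen 13 (rule 54): 11100100111111
Gen 14 (rule 193): 01100000011111
Gen 15 (rule 57): 01011111010000
Gen 16 (rule 54): 11100000111000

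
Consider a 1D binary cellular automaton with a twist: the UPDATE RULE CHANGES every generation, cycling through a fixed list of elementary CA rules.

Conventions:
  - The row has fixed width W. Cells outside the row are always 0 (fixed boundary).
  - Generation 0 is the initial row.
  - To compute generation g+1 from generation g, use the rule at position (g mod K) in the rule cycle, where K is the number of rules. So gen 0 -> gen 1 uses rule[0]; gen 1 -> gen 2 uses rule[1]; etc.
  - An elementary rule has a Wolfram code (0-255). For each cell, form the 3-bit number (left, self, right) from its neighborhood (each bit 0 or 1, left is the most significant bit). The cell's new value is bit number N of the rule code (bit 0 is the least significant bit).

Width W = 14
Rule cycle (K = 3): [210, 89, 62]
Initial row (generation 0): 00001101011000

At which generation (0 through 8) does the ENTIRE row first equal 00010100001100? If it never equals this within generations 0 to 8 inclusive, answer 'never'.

Answer: 1

Derivation:
Gen 0: 00001101011000
Gen 1 (rule 210): 00010100001100
Gen 2 (rule 89): 11000011101111
Gen 3 (rule 62): 10100110011000
Gen 4 (rule 210): 00011011101100
Gen 5 (rule 89): 11011010101111
Gen 6 (rule 62): 10110111111000
Gen 7 (rule 210): 00010011111100
Gen 8 (rule 89): 11001010000111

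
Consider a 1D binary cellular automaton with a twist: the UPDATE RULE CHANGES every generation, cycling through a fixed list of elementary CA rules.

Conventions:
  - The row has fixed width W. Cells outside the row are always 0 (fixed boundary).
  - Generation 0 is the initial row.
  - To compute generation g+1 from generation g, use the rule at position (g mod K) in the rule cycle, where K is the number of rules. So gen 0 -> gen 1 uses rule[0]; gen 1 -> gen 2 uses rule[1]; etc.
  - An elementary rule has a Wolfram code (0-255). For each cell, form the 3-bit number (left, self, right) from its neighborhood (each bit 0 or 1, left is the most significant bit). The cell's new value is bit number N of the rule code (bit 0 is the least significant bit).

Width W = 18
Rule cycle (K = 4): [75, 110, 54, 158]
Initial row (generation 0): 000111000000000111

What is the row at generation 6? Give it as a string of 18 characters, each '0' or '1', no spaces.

Answer: 110011011111011111

Derivation:
Gen 0: 000111000000000111
Gen 1 (rule 75): 111101011111111101
Gen 2 (rule 110): 100111110000000111
Gen 3 (rule 54): 111000001000001000
Gen 4 (rule 158): 110100011100011100
Gen 5 (rule 75): 110001110101110101
Gen 6 (rule 110): 110011011111011111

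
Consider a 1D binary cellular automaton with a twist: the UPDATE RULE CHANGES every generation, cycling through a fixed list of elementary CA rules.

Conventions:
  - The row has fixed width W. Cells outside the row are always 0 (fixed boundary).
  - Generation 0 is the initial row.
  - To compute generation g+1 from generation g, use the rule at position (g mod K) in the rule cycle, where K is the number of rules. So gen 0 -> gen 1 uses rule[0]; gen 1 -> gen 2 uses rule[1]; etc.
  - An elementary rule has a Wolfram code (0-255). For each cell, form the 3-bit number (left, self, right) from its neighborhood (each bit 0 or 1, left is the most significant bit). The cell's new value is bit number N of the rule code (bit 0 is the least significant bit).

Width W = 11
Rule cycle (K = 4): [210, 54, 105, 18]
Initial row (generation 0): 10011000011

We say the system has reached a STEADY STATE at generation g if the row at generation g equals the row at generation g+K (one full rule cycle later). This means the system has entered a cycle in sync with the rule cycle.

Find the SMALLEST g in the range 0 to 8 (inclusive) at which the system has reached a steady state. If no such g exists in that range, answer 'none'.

Answer: 8

Derivation:
Gen 0: 10011000011
Gen 1 (rule 210): 01101100101
Gen 2 (rule 54): 10010011111
Gen 3 (rule 105): 00000010001
Gen 4 (rule 18): 00000101010
Gen 5 (rule 210): 00001000001
Gen 6 (rule 54): 00011100011
Gen 7 (rule 105): 11010101011
Gen 8 (rule 18): 00000000000
Gen 9 (rule 210): 00000000000
Gen 10 (rule 54): 00000000000
Gen 11 (rule 105): 11111111111
Gen 12 (rule 18): 00000000000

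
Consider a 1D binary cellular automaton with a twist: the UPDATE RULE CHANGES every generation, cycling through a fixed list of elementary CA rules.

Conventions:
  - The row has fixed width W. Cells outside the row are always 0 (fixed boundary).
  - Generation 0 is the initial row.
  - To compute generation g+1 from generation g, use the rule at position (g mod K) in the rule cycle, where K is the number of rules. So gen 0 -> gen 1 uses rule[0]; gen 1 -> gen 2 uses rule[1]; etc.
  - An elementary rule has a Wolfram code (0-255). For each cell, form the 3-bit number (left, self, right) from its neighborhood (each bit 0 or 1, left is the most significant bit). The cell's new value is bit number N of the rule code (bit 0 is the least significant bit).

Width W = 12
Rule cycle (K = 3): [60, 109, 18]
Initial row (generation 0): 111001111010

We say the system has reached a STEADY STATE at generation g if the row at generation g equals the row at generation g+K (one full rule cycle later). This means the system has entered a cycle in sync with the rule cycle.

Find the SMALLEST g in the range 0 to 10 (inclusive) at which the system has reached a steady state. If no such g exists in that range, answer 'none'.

Answer: 9

Derivation:
Gen 0: 111001111010
Gen 1 (rule 60): 100101000111
Gen 2 (rule 109): 100111010101
Gen 3 (rule 18): 011000000000
Gen 4 (rule 60): 010100000000
Gen 5 (rule 109): 011101111111
Gen 6 (rule 18): 100000000000
Gen 7 (rule 60): 110000000000
Gen 8 (rule 109): 110111111111
Gen 9 (rule 18): 000000000000
Gen 10 (rule 60): 000000000000
Gen 11 (rule 109): 111111111111
Gen 12 (rule 18): 000000000000
Gen 13 (rule 60): 000000000000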